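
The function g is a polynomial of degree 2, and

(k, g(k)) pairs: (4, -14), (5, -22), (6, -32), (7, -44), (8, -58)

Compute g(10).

-92

First differences: -8, -10, -12, -14. Second differences: -2, -2, -2.
Level-2 differences are constant, so g has degree 2.
Fitting a degree-2 polynomial gives g(k) = -k² + k - 2.
Then g(10) = -92.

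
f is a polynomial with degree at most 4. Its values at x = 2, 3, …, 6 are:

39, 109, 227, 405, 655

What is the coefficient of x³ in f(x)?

2

First differences: 70, 118, 178, 250. Second differences: 48, 60, 72. Third differences: 12, 12.
Level-3 differences are constant, so f has degree 3.
Fitting a degree-3 polynomial gives f(x) = 2x³ + 6x² + 2x - 5.
The coefficient of x³ is 2.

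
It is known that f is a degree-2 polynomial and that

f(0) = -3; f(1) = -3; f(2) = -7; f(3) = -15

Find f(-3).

-27

Write f(k) = ak² + bk + c; the 4 given values yield a linear system in the 3 coefficients.
Solving, f(k) = -2k² + 2k - 3.
Then f(-3) = -27.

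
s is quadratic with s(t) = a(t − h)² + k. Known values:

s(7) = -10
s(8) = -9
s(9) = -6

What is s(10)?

-1

First differences 1, 3; second difference 2 = 2a, so a = 1.
Expanding, the t-coefficient is −2ah = -2h; matching it to the data gives h = 7, and then k = -10.
So s(t) = 1(t − 7)² − 10.
s(10) = 1·3² − 10 = -1.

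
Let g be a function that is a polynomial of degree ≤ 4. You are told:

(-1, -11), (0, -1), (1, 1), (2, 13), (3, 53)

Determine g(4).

First differences: 10, 2, 12, 40. Second differences: -8, 10, 28. Third differences: 18, 18.
Level-3 differences are constant, so g has degree 3.
Fitting a degree-3 polynomial gives g(m) = 3m³ - 4m² + 3m - 1.
Then g(4) = 139.

139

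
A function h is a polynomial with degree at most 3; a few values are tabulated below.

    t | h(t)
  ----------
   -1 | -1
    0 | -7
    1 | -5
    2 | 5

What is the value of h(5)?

First differences: -6, 2, 10. Second differences: 8, 8.
Level-2 differences are constant, so h has degree 2.
Fitting a degree-2 polynomial gives h(t) = 4t² - 2t - 7.
Then h(5) = 83.

83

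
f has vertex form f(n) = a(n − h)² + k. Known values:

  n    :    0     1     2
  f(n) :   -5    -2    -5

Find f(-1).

First differences 3, -3; second difference -6 = 2a, so a = -3.
Expanding, the n-coefficient is −2ah = 6h; matching it to the data gives h = 1, and then k = -2.
So f(n) = -3(n − 1)² − 2.
f(-1) = -3·(-2)² − 2 = -14.

-14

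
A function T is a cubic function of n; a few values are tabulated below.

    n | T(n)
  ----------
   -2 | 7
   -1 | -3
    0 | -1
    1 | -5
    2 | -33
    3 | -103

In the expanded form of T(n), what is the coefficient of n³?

-3

First differences: -10, 2, -4, -28, -70. Second differences: 12, -6, -24, -42. Third differences: -18, -18, -18.
Level-3 differences are constant, so T has degree 3.
Fitting a degree-3 polynomial gives T(n) = -3n³ - 3n² + 2n - 1.
The coefficient of n³ is -3.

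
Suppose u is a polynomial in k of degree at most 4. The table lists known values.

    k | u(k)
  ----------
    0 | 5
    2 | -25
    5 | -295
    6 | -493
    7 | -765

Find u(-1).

Write u(k) = ak^4 + bk³ + ck² + dk + e; the 5 given values yield a linear system in the 5 coefficients.
Solving, the leading coefficient vanishes, and u(k) = -2k³ - k² - 5k + 5.
Then u(-1) = 11.

11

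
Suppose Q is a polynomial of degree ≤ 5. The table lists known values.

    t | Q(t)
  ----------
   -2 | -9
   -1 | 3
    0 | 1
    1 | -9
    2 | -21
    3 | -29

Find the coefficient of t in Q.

Write Q(t) = at^5 + bt^4 + ct³ + dt² + et + p; the 6 given values yield a linear system in the 6 coefficients.
Solving, the top 2 coefficients vanish, and Q(t) = t³ - 4t² - 7t + 1.
The coefficient of t is -7.

-7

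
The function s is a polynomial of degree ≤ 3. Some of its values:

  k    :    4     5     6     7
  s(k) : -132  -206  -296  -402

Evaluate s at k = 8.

First differences: -74, -90, -106. Second differences: -16, -16.
Level-2 differences are constant, so s has degree 2.
Fitting a degree-2 polynomial gives s(k) = -8k² - 2k + 4.
Then s(8) = -524.

-524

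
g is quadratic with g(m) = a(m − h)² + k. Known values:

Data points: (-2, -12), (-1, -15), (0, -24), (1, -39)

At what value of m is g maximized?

-2

First differences -3, -9, -15; second difference -6 = 2a, so a = -3.
Expanding, the m-coefficient is −2ah = 6h; matching it to the data gives h = -2, and then k = -12.
So g(m) = -3(m + 2)² − 12.
Hence h = -2.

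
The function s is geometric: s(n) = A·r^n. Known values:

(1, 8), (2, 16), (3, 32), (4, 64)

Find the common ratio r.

2

Consecutive ratio: 16/8 = 2, and 32/16 = 2, so r = 2.
Then A·2^1 = 8 gives A = 4, and s(n) = 4·2^n.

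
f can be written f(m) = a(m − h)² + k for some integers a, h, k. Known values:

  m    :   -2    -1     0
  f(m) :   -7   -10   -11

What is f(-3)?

-2

First differences -3, -1; second difference 2 = 2a, so a = 1.
Expanding, the m-coefficient is −2ah = -2h; matching it to the data gives h = 0, and then k = -11.
So f(m) = 1(m + 0)² − 11.
f(-3) = 1·(-3)² − 11 = -2.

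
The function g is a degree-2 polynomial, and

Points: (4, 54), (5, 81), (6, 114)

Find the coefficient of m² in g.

Write g(m) = am² + bm + c; the 3 given values yield a linear system in the 3 coefficients.
Solving, g(m) = 3m² + 6.
The coefficient of m² is 3.

3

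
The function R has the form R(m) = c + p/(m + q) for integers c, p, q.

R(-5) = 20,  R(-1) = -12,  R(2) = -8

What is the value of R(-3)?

-28

(R(m) − c)(m + q) = p for each data point; the three points give a linear system in c and q, then p follows.
Solving: c = -4, q = 4, p = -24, so R(m) = -4 − 24/(m + 4).
Then R(-3) = -4 − 24/1 = -28.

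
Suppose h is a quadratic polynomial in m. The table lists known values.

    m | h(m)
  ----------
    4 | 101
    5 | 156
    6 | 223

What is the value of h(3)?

58

Write h(m) = am² + bm + c; the 3 given values yield a linear system in the 3 coefficients.
Solving, h(m) = 6m² + m + 1.
Then h(3) = 58.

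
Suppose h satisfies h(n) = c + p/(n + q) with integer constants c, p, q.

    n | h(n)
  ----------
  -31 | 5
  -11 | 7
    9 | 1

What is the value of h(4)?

-2

(h(n) − c)(n + q) = p for each data point; the three points give a linear system in c and q, then p follows.
Solving: c = 4, q = 1, p = -30, so h(n) = 4 − 30/(n + 1).
Then h(4) = 4 − 30/5 = -2.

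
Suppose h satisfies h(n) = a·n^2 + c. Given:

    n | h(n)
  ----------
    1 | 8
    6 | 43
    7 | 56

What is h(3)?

From h(1) = 8 and h(6) = 43: 1a + c = 8 and 36a + c = 43.
Subtracting: 35a = 35, so a = 1; then c = 8 − 1·1 = 7.
So h(n) = 1n² + 7, and h(3) = 16.

16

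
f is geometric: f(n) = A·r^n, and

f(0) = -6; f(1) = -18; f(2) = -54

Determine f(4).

-486

Consecutive ratio: -18/(-6) = 3, and -54/(-18) = 3, so r = 3.
Then A·3^0 = -6 gives A = -6, and f(n) = -6·3^n.
f(4) = -6·3^4 = -486.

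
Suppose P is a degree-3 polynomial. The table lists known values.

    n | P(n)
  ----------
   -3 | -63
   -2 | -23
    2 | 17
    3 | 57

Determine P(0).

-3

Write P(n) = an³ + bn² + cn + d; the 4 given values yield a linear system in the 4 coefficients.
Solving, P(n) = 2n³ + 2n - 3.
Then P(0) = -3.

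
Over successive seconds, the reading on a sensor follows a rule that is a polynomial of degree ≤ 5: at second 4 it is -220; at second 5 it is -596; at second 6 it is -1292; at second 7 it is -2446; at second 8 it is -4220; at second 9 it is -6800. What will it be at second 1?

Write the value at x as Q(x).
First differences: -376, -696, -1154, -1774, -2580. Second differences: -320, -458, -620, -806. Third differences: -138, -162, -186. Fourth differences: -24, -24.
Level-4 differences are constant, so Q has degree 4.
Fitting a degree-4 polynomial gives Q(x) = -x^4 - x³ + 6x² + 4.
Then Q(1) = 8.

8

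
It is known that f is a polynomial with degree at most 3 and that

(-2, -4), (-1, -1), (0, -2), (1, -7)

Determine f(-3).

First differences: 3, -1, -5. Second differences: -4, -4.
Level-2 differences are constant, so f has degree 2.
Fitting a degree-2 polynomial gives f(k) = -2k² - 3k - 2.
Then f(-3) = -11.

-11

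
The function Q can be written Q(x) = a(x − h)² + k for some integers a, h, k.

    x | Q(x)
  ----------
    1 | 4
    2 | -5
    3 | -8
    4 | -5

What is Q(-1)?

40

First differences -9, -3, 3; second difference 6 = 2a, so a = 3.
Expanding, the x-coefficient is −2ah = -6h; matching it to the data gives h = 3, and then k = -8.
So Q(x) = 3(x − 3)² − 8.
Q(-1) = 3·(-4)² − 8 = 40.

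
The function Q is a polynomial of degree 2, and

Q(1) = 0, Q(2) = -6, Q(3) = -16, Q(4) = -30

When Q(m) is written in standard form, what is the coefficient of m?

0

Write Q(m) = am² + bm + c; the 4 given values yield a linear system in the 3 coefficients.
Solving, Q(m) = -2m² + 2.
The coefficient of m is 0.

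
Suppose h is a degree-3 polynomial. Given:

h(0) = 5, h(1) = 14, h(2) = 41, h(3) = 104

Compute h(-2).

Write h(x) = ax³ + bx² + cx + d; the 4 given values yield a linear system in the 4 coefficients.
Solving, h(x) = 3x³ + 6x + 5.
Then h(-2) = -31.

-31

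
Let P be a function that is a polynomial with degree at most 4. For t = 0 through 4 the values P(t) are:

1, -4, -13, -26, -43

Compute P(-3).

-8

First differences: -5, -9, -13, -17. Second differences: -4, -4, -4.
Level-2 differences are constant, so P has degree 2.
Fitting a degree-2 polynomial gives P(t) = -2t² - 3t + 1.
Then P(-3) = -8.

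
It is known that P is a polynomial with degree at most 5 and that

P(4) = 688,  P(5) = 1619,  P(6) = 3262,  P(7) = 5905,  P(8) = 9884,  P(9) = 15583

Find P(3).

229

First differences: 931, 1643, 2643, 3979, 5699. Second differences: 712, 1000, 1336, 1720. Third differences: 288, 336, 384. Fourth differences: 48, 48.
Level-4 differences are constant, so P has degree 4.
Fitting a degree-4 polynomial gives P(t) = 2t^4 + 4t³ - 6t² + 3t + 4.
Then P(3) = 229.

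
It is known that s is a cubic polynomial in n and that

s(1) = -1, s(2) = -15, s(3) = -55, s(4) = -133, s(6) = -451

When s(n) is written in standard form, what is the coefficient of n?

3

Write s(n) = an³ + bn² + cn + d; the 5 given values yield a linear system in the 4 coefficients.
Solving, s(n) = -2n³ - n² + 3n - 1.
The coefficient of n is 3.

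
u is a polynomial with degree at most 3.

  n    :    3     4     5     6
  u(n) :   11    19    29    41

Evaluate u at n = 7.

First differences: 8, 10, 12. Second differences: 2, 2.
Level-2 differences are constant, so u has degree 2.
Fitting a degree-2 polynomial gives u(n) = n² + n - 1.
Then u(7) = 55.

55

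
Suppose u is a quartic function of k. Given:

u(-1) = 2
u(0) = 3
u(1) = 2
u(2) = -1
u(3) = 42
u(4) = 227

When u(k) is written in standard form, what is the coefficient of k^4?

2

First differences: 1, -1, -3, 43, 185. Second differences: -2, -2, 46, 142. Third differences: 0, 48, 96. Fourth differences: 48, 48.
Level-4 differences are constant, so u has degree 4.
Fitting a degree-4 polynomial gives u(k) = 2k^4 - 4k³ - 3k² + 4k + 3.
The coefficient of k^4 is 2.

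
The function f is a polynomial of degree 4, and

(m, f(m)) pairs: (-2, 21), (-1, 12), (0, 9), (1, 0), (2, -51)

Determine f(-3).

24

Write f(m) = am^4 + bm³ + cm² + dm + e; the 5 given values yield a linear system in the 5 coefficients.
Solving, f(m) = -m^4 - 4m³ - 2m² - 2m + 9.
Then f(-3) = 24.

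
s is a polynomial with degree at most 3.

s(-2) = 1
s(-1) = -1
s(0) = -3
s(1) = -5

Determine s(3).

First differences: -2, -2, -2.
Level-1 differences are constant, so s has degree 1.
Fitting a degree-1 polynomial gives s(n) = -2n - 3.
Then s(3) = -9.

-9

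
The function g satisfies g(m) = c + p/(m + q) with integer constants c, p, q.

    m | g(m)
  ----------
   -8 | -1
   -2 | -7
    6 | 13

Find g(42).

4

(g(m) − c)(m + q) = p for each data point; the three points give a linear system in c and q, then p follows.
Solving: c = 3, q = -2, p = 40, so g(m) = 3 + 40/(m − 2).
Then g(42) = 3 + 40/40 = 4.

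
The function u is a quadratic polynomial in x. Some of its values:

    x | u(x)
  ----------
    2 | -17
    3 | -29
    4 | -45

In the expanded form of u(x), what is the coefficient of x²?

-2

Write u(x) = ax² + bx + c; the 3 given values yield a linear system in the 3 coefficients.
Solving, u(x) = -2x² - 2x - 5.
The coefficient of x² is -2.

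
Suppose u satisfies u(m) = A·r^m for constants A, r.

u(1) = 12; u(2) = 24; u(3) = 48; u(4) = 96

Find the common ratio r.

2

Consecutive ratio: 24/12 = 2, and 48/24 = 2, so r = 2.
Then A·2^1 = 12 gives A = 6, and u(m) = 6·2^m.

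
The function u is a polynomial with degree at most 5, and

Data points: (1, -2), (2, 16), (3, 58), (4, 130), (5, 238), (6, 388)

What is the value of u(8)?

838

Write u(x) = ax^5 + bx^4 + cx³ + dx² + ex + p; the 6 given values yield a linear system in the 6 coefficients.
Solving, the top 2 coefficients vanish, and u(x) = x³ + 6x² - 7x - 2.
Then u(8) = 838.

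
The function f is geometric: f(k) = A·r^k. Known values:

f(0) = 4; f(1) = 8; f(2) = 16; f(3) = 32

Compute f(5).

Consecutive ratio: 8/4 = 2, and 16/8 = 2, so r = 2.
Then A·2^0 = 4 gives A = 4, and f(k) = 4·2^k.
f(5) = 4·2^5 = 128.

128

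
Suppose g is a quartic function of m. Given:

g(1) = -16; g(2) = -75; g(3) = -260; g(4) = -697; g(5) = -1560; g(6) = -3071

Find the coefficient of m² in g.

First differences: -59, -185, -437, -863, -1511. Second differences: -126, -252, -426, -648. Third differences: -126, -174, -222. Fourth differences: -48, -48.
Level-4 differences are constant, so g has degree 4.
Fitting a degree-4 polynomial gives g(m) = -2m^4 - m³ - 7m² - m - 5.
The coefficient of m² is -7.

-7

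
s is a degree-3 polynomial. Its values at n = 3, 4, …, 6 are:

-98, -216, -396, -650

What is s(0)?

4

Write s(n) = an³ + bn² + cn + d; the 4 given values yield a linear system in the 4 coefficients.
Solving, s(n) = -2n³ - 7n² + 5n + 4.
Then s(0) = 4.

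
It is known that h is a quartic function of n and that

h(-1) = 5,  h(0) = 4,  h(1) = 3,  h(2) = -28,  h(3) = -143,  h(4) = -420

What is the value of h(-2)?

12

Write h(n) = an^4 + bn³ + cn² + dn + e; the 6 given values yield a linear system in the 5 coefficients.
Solving, h(n) = -n^4 - 3n³ + n² + 2n + 4.
Then h(-2) = 12.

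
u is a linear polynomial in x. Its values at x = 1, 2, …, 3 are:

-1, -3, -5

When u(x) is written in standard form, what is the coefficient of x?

-2

First differences: -2, -2.
Level-1 differences are constant, so u has degree 1.
Fitting a degree-1 polynomial gives u(x) = -2x + 1.
The coefficient of x is -2.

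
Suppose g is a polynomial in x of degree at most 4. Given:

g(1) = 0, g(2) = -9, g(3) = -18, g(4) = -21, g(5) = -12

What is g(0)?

3

First differences: -9, -9, -3, 9. Second differences: 0, 6, 12. Third differences: 6, 6.
Level-3 differences are constant, so g has degree 3.
Fitting a degree-3 polynomial gives g(x) = x³ - 6x² + 2x + 3.
The constant term is g(0) = 3.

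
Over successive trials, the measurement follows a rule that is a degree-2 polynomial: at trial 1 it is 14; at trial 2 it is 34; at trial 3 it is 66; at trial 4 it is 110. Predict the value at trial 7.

Write the value at m as h(m).
First differences: 20, 32, 44. Second differences: 12, 12.
Level-2 differences are constant, so h has degree 2.
Fitting a degree-2 polynomial gives h(m) = 6m² + 2m + 6.
Then h(7) = 314.

314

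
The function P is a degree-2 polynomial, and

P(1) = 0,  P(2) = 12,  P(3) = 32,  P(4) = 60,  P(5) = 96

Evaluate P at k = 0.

Write P(k) = ak² + bk + c; the 5 given values yield a linear system in the 3 coefficients.
Solving, P(k) = 4k² - 4.
Then P(0) = -4.

-4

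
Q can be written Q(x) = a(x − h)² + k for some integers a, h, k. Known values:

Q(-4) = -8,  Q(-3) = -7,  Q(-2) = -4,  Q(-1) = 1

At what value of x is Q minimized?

-4

First differences 1, 3, 5; second difference 2 = 2a, so a = 1.
Expanding, the x-coefficient is −2ah = -2h; matching it to the data gives h = -4, and then k = -8.
So Q(x) = 1(x + 4)² − 8.
Hence h = -4.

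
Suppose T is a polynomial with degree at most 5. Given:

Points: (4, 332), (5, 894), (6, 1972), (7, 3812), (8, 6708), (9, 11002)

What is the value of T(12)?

36412

First differences: 562, 1078, 1840, 2896, 4294. Second differences: 516, 762, 1056, 1398. Third differences: 246, 294, 342. Fourth differences: 48, 48.
Level-4 differences are constant, so T has degree 4.
Fitting a degree-4 polynomial gives T(t) = 2t^4 - 3t³ + t² - 2t + 4.
Then T(12) = 36412.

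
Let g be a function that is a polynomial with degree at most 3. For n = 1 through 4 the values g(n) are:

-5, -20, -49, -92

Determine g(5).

Write g(n) = an³ + bn² + cn + d; the 4 given values yield a linear system in the 4 coefficients.
Solving, the leading coefficient vanishes, and g(n) = -7n² + 6n - 4.
Then g(5) = -149.

-149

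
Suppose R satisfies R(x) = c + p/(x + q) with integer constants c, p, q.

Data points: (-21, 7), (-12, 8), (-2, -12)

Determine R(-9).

(R(x) − c)(x + q) = p for each data point; the three points give a linear system in c and q, then p follows.
Solving: c = 6, q = 3, p = -18, so R(x) = 6 − 18/(x + 3).
Then R(-9) = 6 − 18/(-6) = 9.

9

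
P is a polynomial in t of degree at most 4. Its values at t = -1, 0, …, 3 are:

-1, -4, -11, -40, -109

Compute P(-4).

First differences: -3, -7, -29, -69. Second differences: -4, -22, -40. Third differences: -18, -18.
Level-3 differences are constant, so P has degree 3.
Fitting a degree-3 polynomial gives P(t) = -3t³ - 2t² - 2t - 4.
Then P(-4) = 164.

164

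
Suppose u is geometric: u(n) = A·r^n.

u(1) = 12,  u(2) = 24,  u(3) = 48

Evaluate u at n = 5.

Consecutive ratio: 24/12 = 2, and 48/24 = 2, so r = 2.
Then A·2^1 = 12 gives A = 6, and u(n) = 6·2^n.
u(5) = 6·2^5 = 192.

192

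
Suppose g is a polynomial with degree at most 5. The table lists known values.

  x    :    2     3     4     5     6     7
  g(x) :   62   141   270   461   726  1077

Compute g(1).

21

Write g(x) = ax^5 + bx^4 + cx³ + dx² + ex + p; the 6 given values yield a linear system in the 6 coefficients.
Solving, the top 2 coefficients vanish, and g(x) = 2x³ + 7x² + 6x + 6.
Then g(1) = 21.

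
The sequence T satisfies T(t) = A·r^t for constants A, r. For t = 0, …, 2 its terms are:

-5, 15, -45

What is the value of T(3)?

Consecutive ratio: 15/(-5) = -3, and -45/15 = -3, so r = -3.
Then A·(-3)^0 = -5 gives A = -5, and T(t) = -5·(-3)^t.
T(3) = -5·(-3)^3 = 135.

135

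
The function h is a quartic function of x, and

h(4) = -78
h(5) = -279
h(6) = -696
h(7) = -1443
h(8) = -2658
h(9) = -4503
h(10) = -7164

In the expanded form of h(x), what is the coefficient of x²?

-2

First differences: -201, -417, -747, -1215, -1845, -2661. Second differences: -216, -330, -468, -630, -816. Third differences: -114, -138, -162, -186. Fourth differences: -24, -24, -24.
Level-4 differences are constant, so h has degree 4.
Fitting a degree-4 polynomial gives h(x) = -x^4 + 3x³ - 2x² + 3x + 6.
The coefficient of x² is -2.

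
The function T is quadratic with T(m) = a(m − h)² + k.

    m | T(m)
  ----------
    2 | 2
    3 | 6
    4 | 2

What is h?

3

First differences 4, -4; second difference -8 = 2a, so a = -4.
Expanding, the m-coefficient is −2ah = 8h; matching it to the data gives h = 3, and then k = 6.
So T(m) = -4(m − 3)² + 6.
Hence h = 3.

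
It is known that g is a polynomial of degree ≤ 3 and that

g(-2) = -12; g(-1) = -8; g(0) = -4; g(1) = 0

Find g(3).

8

First differences: 4, 4, 4.
Level-1 differences are constant, so g has degree 1.
Fitting a degree-1 polynomial gives g(m) = 4m - 4.
Then g(3) = 8.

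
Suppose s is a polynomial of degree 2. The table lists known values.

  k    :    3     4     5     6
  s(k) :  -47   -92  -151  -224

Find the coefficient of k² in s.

-7

Write s(k) = ak² + bk + c; the 4 given values yield a linear system in the 3 coefficients.
Solving, s(k) = -7k² + 4k + 4.
The coefficient of k² is -7.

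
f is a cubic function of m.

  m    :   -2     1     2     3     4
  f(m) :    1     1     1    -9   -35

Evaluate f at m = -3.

Write f(m) = am³ + bm² + cm + d; the 5 given values yield a linear system in the 4 coefficients.
Solving, f(m) = -m³ + m² + 4m - 3.
Then f(-3) = 21.

21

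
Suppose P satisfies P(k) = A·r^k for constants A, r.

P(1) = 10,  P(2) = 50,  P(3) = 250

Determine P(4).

Consecutive ratio: 50/10 = 5, and 250/50 = 5, so r = 5.
Then A·5^1 = 10 gives A = 2, and P(k) = 2·5^k.
P(4) = 2·5^4 = 1250.

1250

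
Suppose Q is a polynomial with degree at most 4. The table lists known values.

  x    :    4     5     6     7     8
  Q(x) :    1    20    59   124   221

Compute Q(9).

356

Write Q(x) = ax^4 + bx³ + cx² + dx + e; the 5 given values yield a linear system in the 5 coefficients.
Solving, the leading coefficient vanishes, and Q(x) = x³ - 5x² + 3x + 5.
Then Q(9) = 356.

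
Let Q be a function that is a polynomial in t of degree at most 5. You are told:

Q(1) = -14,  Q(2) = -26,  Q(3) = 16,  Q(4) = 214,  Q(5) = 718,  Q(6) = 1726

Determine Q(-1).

First differences: -12, 42, 198, 504, 1008. Second differences: 54, 156, 306, 504. Third differences: 102, 150, 198. Fourth differences: 48, 48.
Level-4 differences are constant, so Q has degree 4.
Fitting a degree-4 polynomial gives Q(t) = 2t^4 - 3t³ - 5t² - 6t - 2.
Then Q(-1) = 4.

4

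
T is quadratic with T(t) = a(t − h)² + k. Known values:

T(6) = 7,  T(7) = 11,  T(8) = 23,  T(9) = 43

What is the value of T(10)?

First differences 4, 12, 20; second difference 8 = 2a, so a = 4.
Expanding, the t-coefficient is −2ah = -8h; matching it to the data gives h = 6, and then k = 7.
So T(t) = 4(t − 6)² + 7.
T(10) = 4·4² + 7 = 71.

71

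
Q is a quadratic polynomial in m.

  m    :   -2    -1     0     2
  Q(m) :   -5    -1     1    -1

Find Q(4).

-11

Write Q(m) = am² + bm + c; the 4 given values yield a linear system in the 3 coefficients.
Solving, Q(m) = -m² + m + 1.
Then Q(4) = -11.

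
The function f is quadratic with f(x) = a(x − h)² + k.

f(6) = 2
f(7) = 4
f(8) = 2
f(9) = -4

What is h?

7

First differences 2, -2, -6; second difference -4 = 2a, so a = -2.
Expanding, the x-coefficient is −2ah = 4h; matching it to the data gives h = 7, and then k = 4.
So f(x) = -2(x − 7)² + 4.
Hence h = 7.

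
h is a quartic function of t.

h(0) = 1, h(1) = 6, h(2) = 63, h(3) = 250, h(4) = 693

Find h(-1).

Write h(t) = at^4 + bt³ + ct² + dt + e; the 5 given values yield a linear system in the 5 coefficients.
Solving, h(t) = 2t^4 + t³ + 9t² - 7t + 1.
Then h(-1) = 18.

18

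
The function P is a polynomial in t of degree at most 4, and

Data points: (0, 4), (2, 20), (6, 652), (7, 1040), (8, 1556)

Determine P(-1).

Write P(t) = at^4 + bt³ + ct² + dt + e; the 5 given values yield a linear system in the 5 coefficients.
Solving, the leading coefficient vanishes, and P(t) = 3t³ + t² - 6t + 4.
Then P(-1) = 8.

8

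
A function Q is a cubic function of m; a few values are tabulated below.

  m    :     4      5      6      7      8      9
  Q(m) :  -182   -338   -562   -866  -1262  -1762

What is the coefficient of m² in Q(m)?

-4

Write Q(m) = am³ + bm² + cm + d; the 6 given values yield a linear system in the 4 coefficients.
Solving, Q(m) = -2m³ - 4m² + 2m + 2.
The coefficient of m² is -4.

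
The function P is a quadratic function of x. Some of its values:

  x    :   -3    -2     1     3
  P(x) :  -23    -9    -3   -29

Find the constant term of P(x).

1

Write P(x) = ax² + bx + c; the 4 given values yield a linear system in the 3 coefficients.
Solving, P(x) = -3x² - x + 1.
The constant term is P(0) = 1.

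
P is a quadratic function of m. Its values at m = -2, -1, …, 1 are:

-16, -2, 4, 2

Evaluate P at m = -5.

-106

Write P(m) = am² + bm + c; the 4 given values yield a linear system in the 3 coefficients.
Solving, P(m) = -4m² + 2m + 4.
Then P(-5) = -106.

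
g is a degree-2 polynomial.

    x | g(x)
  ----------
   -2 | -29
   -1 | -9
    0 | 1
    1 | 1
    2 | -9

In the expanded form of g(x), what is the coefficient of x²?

-5

First differences: 20, 10, 0, -10. Second differences: -10, -10, -10.
Level-2 differences are constant, so g has degree 2.
Fitting a degree-2 polynomial gives g(x) = -5x² + 5x + 1.
The coefficient of x² is -5.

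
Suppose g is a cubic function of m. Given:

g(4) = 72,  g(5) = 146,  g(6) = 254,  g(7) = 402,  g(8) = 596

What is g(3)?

Write g(m) = am³ + bm² + cm + d; the 5 given values yield a linear system in the 4 coefficients.
Solving, g(m) = m³ + 2m² - 5m - 4.
Then g(3) = 26.

26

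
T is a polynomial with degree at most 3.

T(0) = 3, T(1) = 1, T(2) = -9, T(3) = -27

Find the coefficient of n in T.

First differences: -2, -10, -18. Second differences: -8, -8.
Level-2 differences are constant, so T has degree 2.
Fitting a degree-2 polynomial gives T(n) = -4n² + 2n + 3.
The coefficient of n is 2.

2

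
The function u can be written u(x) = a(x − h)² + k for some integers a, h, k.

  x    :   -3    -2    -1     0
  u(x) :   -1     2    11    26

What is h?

-3

First differences 3, 9, 15; second difference 6 = 2a, so a = 3.
Expanding, the x-coefficient is −2ah = -6h; matching it to the data gives h = -3, and then k = -1.
So u(x) = 3(x + 3)² − 1.
Hence h = -3.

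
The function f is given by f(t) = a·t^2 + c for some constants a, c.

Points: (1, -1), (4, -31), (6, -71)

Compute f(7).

From f(1) = -1 and f(4) = -31: 1a + c = -1 and 16a + c = -31.
Subtracting: 15a = -30, so a = -2; then c = -1 − (-2)·1 = 1.
So f(t) = -2t² + 1, and f(7) = -97.

-97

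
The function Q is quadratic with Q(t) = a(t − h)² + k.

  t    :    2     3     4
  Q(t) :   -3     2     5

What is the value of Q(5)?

6

First differences 5, 3; second difference -2 = 2a, so a = -1.
Expanding, the t-coefficient is −2ah = 2h; matching it to the data gives h = 5, and then k = 6.
So Q(t) = -1(t − 5)² + 6.
Q(5) = -1·0² + 6 = 6.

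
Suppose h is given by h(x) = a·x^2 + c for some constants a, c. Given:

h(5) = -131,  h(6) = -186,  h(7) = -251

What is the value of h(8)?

-326

From h(5) = -131 and h(6) = -186: 25a + c = -131 and 36a + c = -186.
Subtracting: 11a = -55, so a = -5; then c = -131 − (-5)·25 = -6.
So h(x) = -5x² − 6, and h(8) = -326.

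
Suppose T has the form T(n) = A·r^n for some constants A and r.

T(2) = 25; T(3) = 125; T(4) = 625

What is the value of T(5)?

Consecutive ratio: 125/25 = 5, and 625/125 = 5, so r = 5.
Then A·5^2 = 25 gives A = 1, and T(n) = 1·5^n.
T(5) = 1·5^5 = 3125.

3125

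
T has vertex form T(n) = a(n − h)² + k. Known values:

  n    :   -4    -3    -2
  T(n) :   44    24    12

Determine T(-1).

8

First differences -20, -12; second difference 8 = 2a, so a = 4.
Expanding, the n-coefficient is −2ah = -8h; matching it to the data gives h = -1, and then k = 8.
So T(n) = 4(n + 1)² + 8.
T(-1) = 4·0² + 8 = 8.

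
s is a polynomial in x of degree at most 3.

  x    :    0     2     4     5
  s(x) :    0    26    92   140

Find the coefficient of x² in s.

5

Write s(x) = ax³ + bx² + cx + d; the 4 given values yield a linear system in the 4 coefficients.
Solving, the leading coefficient vanishes, and s(x) = 5x² + 3x.
The coefficient of x² is 5.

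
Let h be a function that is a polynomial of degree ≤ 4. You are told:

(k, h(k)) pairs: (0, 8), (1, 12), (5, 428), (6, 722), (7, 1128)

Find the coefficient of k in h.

-1

Write h(k) = ak^4 + bk³ + ck² + dk + e; the 5 given values yield a linear system in the 5 coefficients.
Solving, the leading coefficient vanishes, and h(k) = 3k³ + 2k² - k + 8.
The coefficient of k is -1.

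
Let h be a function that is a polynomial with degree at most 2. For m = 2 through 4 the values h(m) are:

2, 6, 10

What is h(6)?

18

First differences: 4, 4.
Level-1 differences are constant, so h has degree 1.
Fitting a degree-1 polynomial gives h(m) = 4m - 6.
Then h(6) = 18.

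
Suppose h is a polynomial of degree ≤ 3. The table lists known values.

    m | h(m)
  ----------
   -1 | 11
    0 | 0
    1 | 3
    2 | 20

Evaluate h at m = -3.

First differences: -11, 3, 17. Second differences: 14, 14.
Level-2 differences are constant, so h has degree 2.
Fitting a degree-2 polynomial gives h(m) = 7m² - 4m.
Then h(-3) = 75.

75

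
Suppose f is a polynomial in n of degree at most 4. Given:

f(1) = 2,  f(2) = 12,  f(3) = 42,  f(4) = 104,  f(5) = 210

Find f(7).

602

Write f(n) = an^4 + bn³ + cn² + dn + e; the 5 given values yield a linear system in the 5 coefficients.
Solving, the leading coefficient vanishes, and f(n) = 2n³ - 2n² + 2n.
Then f(7) = 602.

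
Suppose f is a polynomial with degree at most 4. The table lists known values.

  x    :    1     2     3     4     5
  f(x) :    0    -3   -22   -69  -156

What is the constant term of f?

First differences: -3, -19, -47, -87. Second differences: -16, -28, -40. Third differences: -12, -12.
Level-3 differences are constant, so f has degree 3.
Fitting a degree-3 polynomial gives f(x) = -2x³ + 4x² - x - 1.
The constant term is f(0) = -1.

-1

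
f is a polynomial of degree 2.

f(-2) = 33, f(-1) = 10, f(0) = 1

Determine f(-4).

121

Write f(n) = an² + bn + c; the 3 given values yield a linear system in the 3 coefficients.
Solving, f(n) = 7n² - 2n + 1.
Then f(-4) = 121.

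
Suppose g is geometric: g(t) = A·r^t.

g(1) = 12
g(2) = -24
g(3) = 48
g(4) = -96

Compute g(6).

Consecutive ratio: -24/12 = -2, and 48/(-24) = -2, so r = -2.
Then A·(-2)^1 = 12 gives A = -6, and g(t) = -6·(-2)^t.
g(6) = -6·(-2)^6 = -384.

-384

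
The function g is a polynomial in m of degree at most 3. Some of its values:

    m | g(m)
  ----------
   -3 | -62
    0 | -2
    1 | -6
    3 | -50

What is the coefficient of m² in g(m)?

-6

Write g(m) = am³ + bm² + cm + d; the 4 given values yield a linear system in the 4 coefficients.
Solving, the leading coefficient vanishes, and g(m) = -6m² + 2m - 2.
The coefficient of m² is -6.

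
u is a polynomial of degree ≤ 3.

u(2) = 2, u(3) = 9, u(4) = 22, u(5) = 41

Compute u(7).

Write u(t) = at³ + bt² + ct + d; the 4 given values yield a linear system in the 4 coefficients.
Solving, the leading coefficient vanishes, and u(t) = 3t² - 8t + 6.
Then u(7) = 97.

97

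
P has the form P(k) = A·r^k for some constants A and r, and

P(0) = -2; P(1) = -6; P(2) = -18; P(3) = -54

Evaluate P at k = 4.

-162

Consecutive ratio: -6/(-2) = 3, and -18/(-6) = 3, so r = 3.
Then A·3^0 = -2 gives A = -2, and P(k) = -2·3^k.
P(4) = -2·3^4 = -162.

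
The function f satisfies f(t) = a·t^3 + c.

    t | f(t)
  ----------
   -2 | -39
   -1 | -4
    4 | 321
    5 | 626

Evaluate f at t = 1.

From f(-2) = -39 and f(-1) = -4: -8a + c = -39 and -1a + c = -4.
Subtracting: 7a = 35, so a = 5; then c = -39 − 5·(-8) = 1.
So f(t) = 5t³ + 1, and f(1) = 6.

6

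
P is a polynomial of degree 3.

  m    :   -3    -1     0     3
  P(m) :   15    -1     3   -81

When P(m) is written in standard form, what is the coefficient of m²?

-4

Write P(m) = am³ + bm² + cm + d; the 4 given values yield a linear system in the 4 coefficients.
Solving, P(m) = -2m³ - 4m² + 2m + 3.
The coefficient of m² is -4.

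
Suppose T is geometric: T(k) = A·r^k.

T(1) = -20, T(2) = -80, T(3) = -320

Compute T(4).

Consecutive ratio: -80/(-20) = 4, and -320/(-80) = 4, so r = 4.
Then A·4^1 = -20 gives A = -5, and T(k) = -5·4^k.
T(4) = -5·4^4 = -1280.

-1280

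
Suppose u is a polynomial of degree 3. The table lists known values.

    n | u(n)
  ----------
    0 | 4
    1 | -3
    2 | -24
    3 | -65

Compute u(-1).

Write u(n) = an³ + bn² + cn + d; the 4 given values yield a linear system in the 4 coefficients.
Solving, u(n) = -n³ - 4n² - 2n + 4.
Then u(-1) = 3.

3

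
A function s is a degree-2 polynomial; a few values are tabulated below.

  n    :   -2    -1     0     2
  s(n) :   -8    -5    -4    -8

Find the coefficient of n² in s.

Write s(n) = an² + bn + c; the 4 given values yield a linear system in the 3 coefficients.
Solving, s(n) = -n² - 4.
The coefficient of n² is -1.

-1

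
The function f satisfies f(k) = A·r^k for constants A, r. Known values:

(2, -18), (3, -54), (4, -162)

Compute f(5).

-486

Consecutive ratio: -54/(-18) = 3, and -162/(-54) = 3, so r = 3.
Then A·3^2 = -18 gives A = -2, and f(k) = -2·3^k.
f(5) = -2·3^5 = -486.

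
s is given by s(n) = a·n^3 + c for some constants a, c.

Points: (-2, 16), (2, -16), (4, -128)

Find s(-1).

From s(-2) = 16 and s(2) = -16: -8a + c = 16 and 8a + c = -16.
Subtracting: 16a = -32, so a = -2; then c = 16 − (-2)·(-8) = 0.
So s(n) = -2n³ + 0, and s(-1) = 2.

2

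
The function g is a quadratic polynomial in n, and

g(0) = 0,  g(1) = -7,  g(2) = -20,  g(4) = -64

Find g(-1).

1

Write g(n) = an² + bn + c; the 4 given values yield a linear system in the 3 coefficients.
Solving, g(n) = -3n² - 4n.
Then g(-1) = 1.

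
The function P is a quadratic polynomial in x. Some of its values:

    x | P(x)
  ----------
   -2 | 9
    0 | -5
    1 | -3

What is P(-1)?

Write P(x) = ax² + bx + c; the 3 given values yield a linear system in the 3 coefficients.
Solving, P(x) = 3x² - x - 5.
Then P(-1) = -1.

-1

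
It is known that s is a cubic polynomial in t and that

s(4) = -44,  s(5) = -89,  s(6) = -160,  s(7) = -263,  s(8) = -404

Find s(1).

Write s(t) = at³ + bt² + ct + d; the 5 given values yield a linear system in the 4 coefficients.
Solving, s(t) = -t³ + 2t² - 2t - 4.
Then s(1) = -5.

-5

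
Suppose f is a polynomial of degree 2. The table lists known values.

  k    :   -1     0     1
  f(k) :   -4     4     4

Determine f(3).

Write f(k) = ak² + bk + c; the 3 given values yield a linear system in the 3 coefficients.
Solving, f(k) = -4k² + 4k + 4.
Then f(3) = -20.

-20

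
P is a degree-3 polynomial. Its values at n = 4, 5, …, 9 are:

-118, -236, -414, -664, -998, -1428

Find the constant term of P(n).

-6

First differences: -118, -178, -250, -334, -430. Second differences: -60, -72, -84, -96. Third differences: -12, -12, -12.
Level-3 differences are constant, so P has degree 3.
Fitting a degree-3 polynomial gives P(n) = -2n³ + 4n - 6.
The constant term is P(0) = -6.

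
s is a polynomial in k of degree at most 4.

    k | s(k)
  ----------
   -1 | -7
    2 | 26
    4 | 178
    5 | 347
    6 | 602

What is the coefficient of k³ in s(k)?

3

Write s(k) = ak^4 + bk³ + ck² + dk + e; the 5 given values yield a linear system in the 5 coefficients.
Solving, the leading coefficient vanishes, and s(k) = 3k³ - 2k² + 4k + 2.
The coefficient of k³ is 3.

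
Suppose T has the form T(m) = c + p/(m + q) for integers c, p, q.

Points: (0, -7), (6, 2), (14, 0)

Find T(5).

3

(T(m) − c)(m + q) = p for each data point; the three points give a linear system in c and q, then p follows.
Solving: c = -1, q = -2, p = 12, so T(m) = -1 + 12/(m − 2).
Then T(5) = -1 + 12/3 = 3.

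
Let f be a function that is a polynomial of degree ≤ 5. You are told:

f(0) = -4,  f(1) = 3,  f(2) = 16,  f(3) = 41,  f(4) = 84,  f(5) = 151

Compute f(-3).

-49

First differences: 7, 13, 25, 43, 67. Second differences: 6, 12, 18, 24. Third differences: 6, 6, 6.
Level-3 differences are constant, so f has degree 3.
Fitting a degree-3 polynomial gives f(x) = x³ + 6x - 4.
Then f(-3) = -49.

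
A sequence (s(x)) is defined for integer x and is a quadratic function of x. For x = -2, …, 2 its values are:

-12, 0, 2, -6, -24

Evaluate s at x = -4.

-66

First differences: 12, 2, -8, -18. Second differences: -10, -10, -10.
Level-2 differences are constant, so s has degree 2.
Fitting a degree-2 polynomial gives s(x) = -5x² - 3x + 2.
Then s(-4) = -66.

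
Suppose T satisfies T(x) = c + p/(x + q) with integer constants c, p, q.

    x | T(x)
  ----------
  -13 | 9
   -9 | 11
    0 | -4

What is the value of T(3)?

1

(T(x) − c)(x + q) = p for each data point; the three points give a linear system in c and q, then p follows.
Solving: c = 6, q = 3, p = -30, so T(x) = 6 − 30/(x + 3).
Then T(3) = 6 − 30/6 = 1.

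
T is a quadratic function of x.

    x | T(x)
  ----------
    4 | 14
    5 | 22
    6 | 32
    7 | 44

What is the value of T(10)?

First differences: 8, 10, 12. Second differences: 2, 2.
Level-2 differences are constant, so T has degree 2.
Fitting a degree-2 polynomial gives T(x) = x² - x + 2.
Then T(10) = 92.

92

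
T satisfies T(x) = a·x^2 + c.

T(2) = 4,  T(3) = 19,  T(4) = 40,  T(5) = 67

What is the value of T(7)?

From T(2) = 4 and T(3) = 19: 4a + c = 4 and 9a + c = 19.
Subtracting: 5a = 15, so a = 3; then c = 4 − 3·4 = -8.
So T(x) = 3x² − 8, and T(7) = 139.

139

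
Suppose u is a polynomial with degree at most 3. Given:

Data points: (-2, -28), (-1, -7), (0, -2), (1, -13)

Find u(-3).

-65

Write u(x) = ax³ + bx² + cx + d; the 4 given values yield a linear system in the 4 coefficients.
Solving, the leading coefficient vanishes, and u(x) = -8x² - 3x - 2.
Then u(-3) = -65.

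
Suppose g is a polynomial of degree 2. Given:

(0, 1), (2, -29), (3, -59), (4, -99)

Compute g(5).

-149

Write g(x) = ax² + bx + c; the 4 given values yield a linear system in the 3 coefficients.
Solving, g(x) = -5x² - 5x + 1.
Then g(5) = -149.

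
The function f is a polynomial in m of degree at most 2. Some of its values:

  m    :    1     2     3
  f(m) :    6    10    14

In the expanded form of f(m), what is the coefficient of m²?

0

First differences: 4, 4.
Level-1 differences are constant, so f has degree 1.
Fitting a degree-1 polynomial gives f(m) = 4m + 2.
The coefficient of m² is 0.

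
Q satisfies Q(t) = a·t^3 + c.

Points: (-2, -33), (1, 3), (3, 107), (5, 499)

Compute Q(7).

From Q(-2) = -33 and Q(1) = 3: -8a + c = -33 and 1a + c = 3.
Subtracting: 9a = 36, so a = 4; then c = -33 − 4·(-8) = -1.
So Q(t) = 4t³ − 1, and Q(7) = 1371.

1371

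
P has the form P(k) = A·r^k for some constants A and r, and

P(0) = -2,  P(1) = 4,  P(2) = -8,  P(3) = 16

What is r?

Consecutive ratio: 4/(-2) = -2, and -8/4 = -2, so r = -2.
Then A·(-2)^0 = -2 gives A = -2, and P(k) = -2·(-2)^k.

-2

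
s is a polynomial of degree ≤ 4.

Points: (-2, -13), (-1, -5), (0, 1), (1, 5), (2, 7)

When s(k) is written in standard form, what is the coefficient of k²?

Write s(k) = ak^4 + bk³ + ck² + dk + e; the 5 given values yield a linear system in the 5 coefficients.
Solving, the top 2 coefficients vanish, and s(k) = -k² + 5k + 1.
The coefficient of k² is -1.

-1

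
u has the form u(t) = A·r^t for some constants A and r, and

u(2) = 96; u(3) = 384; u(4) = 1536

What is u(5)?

Consecutive ratio: 384/96 = 4, and 1536/384 = 4, so r = 4.
Then A·4^2 = 96 gives A = 6, and u(t) = 6·4^t.
u(5) = 6·4^5 = 6144.

6144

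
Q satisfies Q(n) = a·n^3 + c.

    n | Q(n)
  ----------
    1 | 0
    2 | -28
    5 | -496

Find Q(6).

From Q(1) = 0 and Q(2) = -28: 1a + c = 0 and 8a + c = -28.
Subtracting: 7a = -28, so a = -4; then c = 0 − (-4)·1 = 4.
So Q(n) = -4n³ + 4, and Q(6) = -860.

-860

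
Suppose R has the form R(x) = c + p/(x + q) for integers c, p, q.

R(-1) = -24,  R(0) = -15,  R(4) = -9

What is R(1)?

(R(x) − c)(x + q) = p for each data point; the three points give a linear system in c and q, then p follows.
Solving: c = -6, q = 2, p = -18, so R(x) = -6 − 18/(x + 2).
Then R(1) = -6 − 18/3 = -12.

-12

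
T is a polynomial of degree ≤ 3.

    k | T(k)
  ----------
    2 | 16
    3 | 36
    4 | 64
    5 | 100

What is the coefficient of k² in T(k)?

4

First differences: 20, 28, 36. Second differences: 8, 8.
Level-2 differences are constant, so T has degree 2.
Fitting a degree-2 polynomial gives T(k) = 4k².
The coefficient of k² is 4.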